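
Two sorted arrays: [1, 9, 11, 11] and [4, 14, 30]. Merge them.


Compare heads, take smaller each step.
Merged: [1, 4, 9, 11, 11, 14, 30]


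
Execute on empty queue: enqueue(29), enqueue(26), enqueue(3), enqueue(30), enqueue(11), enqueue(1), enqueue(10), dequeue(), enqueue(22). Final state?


enqueue(29) -> [29]
enqueue(26) -> [29, 26]
enqueue(3) -> [29, 26, 3]
enqueue(30) -> [29, 26, 3, 30]
enqueue(11) -> [29, 26, 3, 30, 11]
enqueue(1) -> [29, 26, 3, 30, 11, 1]
enqueue(10) -> [29, 26, 3, 30, 11, 1, 10]
dequeue() returns 29 -> [26, 3, 30, 11, 1, 10]
enqueue(22) -> [26, 3, 30, 11, 1, 10, 22]
Final queue (front to back): [26, 3, 30, 11, 1, 10, 22]


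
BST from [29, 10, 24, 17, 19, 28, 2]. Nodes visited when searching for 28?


BST root = 29
Search for 28: compare at each node
Path: [29, 10, 24, 28]


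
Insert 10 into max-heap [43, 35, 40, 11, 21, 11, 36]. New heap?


Append 10: [43, 35, 40, 11, 21, 11, 36, 10]
Bubble up: no swaps needed
Result: [43, 35, 40, 11, 21, 11, 36, 10]


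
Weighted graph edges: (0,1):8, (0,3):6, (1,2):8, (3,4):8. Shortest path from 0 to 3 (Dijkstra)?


Dijkstra from 0:
Distances: {0: 0, 1: 8, 2: 16, 3: 6, 4: 14}
Shortest distance to 3 = 6, path = [0, 3]


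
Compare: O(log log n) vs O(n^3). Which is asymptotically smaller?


double-logarithmic grows slower than cubic
O(log log n) is asymptotically smaller; O(n^3) grows faster


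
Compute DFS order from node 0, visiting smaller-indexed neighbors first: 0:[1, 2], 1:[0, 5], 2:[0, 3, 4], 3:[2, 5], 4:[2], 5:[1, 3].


DFS stack-based: start with [0]
Visit order: [0, 1, 5, 3, 2, 4]


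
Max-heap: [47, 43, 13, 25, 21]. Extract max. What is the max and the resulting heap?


Max = 47
Replace root with last, heapify down
Resulting heap: [43, 25, 13, 21]


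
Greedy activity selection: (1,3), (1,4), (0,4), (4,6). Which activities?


Greedy: pick earliest-ending, then skip overlaps.
Selected (2 activities): [(1, 3), (4, 6)]


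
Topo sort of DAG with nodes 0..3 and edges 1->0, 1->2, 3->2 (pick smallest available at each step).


Kahn's algorithm, process smallest node first
Order: [1, 0, 3, 2]


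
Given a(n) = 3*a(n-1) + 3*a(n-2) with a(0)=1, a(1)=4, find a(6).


Build bottom-up:
...a(4)=216, a(5)=819, a(6)=3*819+3*216=3105


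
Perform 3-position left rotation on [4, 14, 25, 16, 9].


Left rotate by 3: [16, 9, 4, 14, 25]


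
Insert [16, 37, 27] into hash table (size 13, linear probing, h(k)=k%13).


Insertions: 16->slot 3; 37->slot 11; 27->slot 1
Table: [None, 27, None, 16, None, None, None, None, None, None, None, 37, None]


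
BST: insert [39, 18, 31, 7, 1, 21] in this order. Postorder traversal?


Root = 39; build tree by BST insertion.
Postorder traversal: [1, 7, 21, 31, 18, 39]


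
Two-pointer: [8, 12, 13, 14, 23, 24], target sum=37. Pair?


Two pointers: lo=0, hi=5
Found pair: (13, 24) summing to 37


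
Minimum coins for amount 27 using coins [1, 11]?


dp[0]=0; dp[i]=1+min(dp[i-c] for c in coins)
...dp[22]=2, dp[23]=3, dp[24]=4, dp[25]=5, dp[26]=6, dp[27]=7
Minimum coins for 27 = 7


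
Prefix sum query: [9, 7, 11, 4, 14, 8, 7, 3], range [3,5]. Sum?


Prefix sums: [0, 9, 16, 27, 31, 45, 53, 60, 63]
Sum[3..5] = prefix[6] - prefix[3] = 53 - 27 = 26


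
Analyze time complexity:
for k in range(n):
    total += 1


Per nesting level: O(n) = O(n)
Complexity: O(n)


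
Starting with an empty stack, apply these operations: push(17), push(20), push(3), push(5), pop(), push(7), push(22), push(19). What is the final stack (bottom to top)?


push(17) -> [17]
push(20) -> [17, 20]
push(3) -> [17, 20, 3]
push(5) -> [17, 20, 3, 5]
pop() returns 5 -> [17, 20, 3]
push(7) -> [17, 20, 3, 7]
push(22) -> [17, 20, 3, 7, 22]
push(19) -> [17, 20, 3, 7, 22, 19]
Final stack (bottom to top): [17, 20, 3, 7, 22, 19]


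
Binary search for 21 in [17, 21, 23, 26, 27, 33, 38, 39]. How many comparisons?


Search for 21:
[0,7] mid=3 arr[3]=26
[0,2] mid=1 arr[1]=21
Total: 2 comparisons


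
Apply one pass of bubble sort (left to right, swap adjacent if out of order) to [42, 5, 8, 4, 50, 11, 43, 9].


After one pass: [5, 8, 4, 42, 11, 43, 9, 50]


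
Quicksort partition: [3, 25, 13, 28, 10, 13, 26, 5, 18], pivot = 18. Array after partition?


Elements <= 18 go left of pivot.
Result: [3, 13, 10, 13, 5, 18, 26, 25, 28], pivot at index 5


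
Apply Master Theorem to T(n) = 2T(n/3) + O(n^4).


a=2, b=3, c=4. log_3(2)=0.631 < c=4. Case 3: O(n^c) = O(n^4)
Complexity: O(n^4)


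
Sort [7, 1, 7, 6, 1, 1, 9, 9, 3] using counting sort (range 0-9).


Count array: [0, 3, 0, 1, 0, 0, 1, 2, 0, 2]
Reconstruct: [1, 1, 1, 3, 6, 7, 7, 9, 9]


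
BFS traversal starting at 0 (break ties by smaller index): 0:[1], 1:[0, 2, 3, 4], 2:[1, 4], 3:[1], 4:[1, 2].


BFS queue: start with [0]
Visit order: [0, 1, 2, 3, 4]


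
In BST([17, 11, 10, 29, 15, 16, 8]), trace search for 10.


BST root = 17
Search for 10: compare at each node
Path: [17, 11, 10]


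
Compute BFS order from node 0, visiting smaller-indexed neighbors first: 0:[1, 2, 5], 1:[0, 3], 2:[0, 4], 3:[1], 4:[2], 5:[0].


BFS queue: start with [0]
Visit order: [0, 1, 2, 5, 3, 4]


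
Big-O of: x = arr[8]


Analysis: constant-time operation, no loop
Complexity: O(1)


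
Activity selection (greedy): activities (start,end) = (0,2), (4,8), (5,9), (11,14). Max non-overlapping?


Greedy: pick earliest-ending, then skip overlaps.
Selected (3 activities): [(0, 2), (4, 8), (11, 14)]


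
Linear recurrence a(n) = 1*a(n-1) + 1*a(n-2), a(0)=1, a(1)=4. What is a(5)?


Build bottom-up:
...a(3)=9, a(4)=14, a(5)=1*14+1*9=23


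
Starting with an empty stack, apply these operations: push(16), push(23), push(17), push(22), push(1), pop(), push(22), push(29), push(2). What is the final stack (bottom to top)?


push(16) -> [16]
push(23) -> [16, 23]
push(17) -> [16, 23, 17]
push(22) -> [16, 23, 17, 22]
push(1) -> [16, 23, 17, 22, 1]
pop() returns 1 -> [16, 23, 17, 22]
push(22) -> [16, 23, 17, 22, 22]
push(29) -> [16, 23, 17, 22, 22, 29]
push(2) -> [16, 23, 17, 22, 22, 29, 2]
Final stack (bottom to top): [16, 23, 17, 22, 22, 29, 2]


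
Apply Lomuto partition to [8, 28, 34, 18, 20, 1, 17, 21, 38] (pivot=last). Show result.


Elements <= 38 go left of pivot.
Result: [8, 28, 34, 18, 20, 1, 17, 21, 38], pivot at index 8


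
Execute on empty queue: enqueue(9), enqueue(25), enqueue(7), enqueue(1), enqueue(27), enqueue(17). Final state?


enqueue(9) -> [9]
enqueue(25) -> [9, 25]
enqueue(7) -> [9, 25, 7]
enqueue(1) -> [9, 25, 7, 1]
enqueue(27) -> [9, 25, 7, 1, 27]
enqueue(17) -> [9, 25, 7, 1, 27, 17]
Final queue (front to back): [9, 25, 7, 1, 27, 17]


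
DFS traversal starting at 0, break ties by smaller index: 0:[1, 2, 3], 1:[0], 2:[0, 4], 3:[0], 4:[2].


DFS stack-based: start with [0]
Visit order: [0, 1, 2, 4, 3]


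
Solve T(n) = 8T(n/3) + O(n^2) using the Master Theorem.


a=8, b=3, c=2. log_3(8)=1.893 < c=2. Case 3: O(n^c) = O(n^2)
Complexity: O(n^2)


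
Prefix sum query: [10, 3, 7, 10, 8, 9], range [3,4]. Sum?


Prefix sums: [0, 10, 13, 20, 30, 38, 47]
Sum[3..4] = prefix[5] - prefix[3] = 38 - 20 = 18


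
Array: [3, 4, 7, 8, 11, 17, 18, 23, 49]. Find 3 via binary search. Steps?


Search for 3:
[0,8] mid=4 arr[4]=11
[0,3] mid=1 arr[1]=4
[0,0] mid=0 arr[0]=3
Total: 3 comparisons


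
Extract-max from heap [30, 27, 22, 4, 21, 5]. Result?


Max = 30
Replace root with last, heapify down
Resulting heap: [27, 21, 22, 4, 5]


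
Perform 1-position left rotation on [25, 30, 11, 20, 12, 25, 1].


Left rotate by 1: [30, 11, 20, 12, 25, 1, 25]


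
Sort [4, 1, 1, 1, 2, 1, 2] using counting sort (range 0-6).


Count array: [0, 4, 2, 0, 1, 0, 0]
Reconstruct: [1, 1, 1, 1, 2, 2, 4]


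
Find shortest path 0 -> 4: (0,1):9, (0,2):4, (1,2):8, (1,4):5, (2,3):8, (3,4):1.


Dijkstra from 0:
Distances: {0: 0, 1: 9, 2: 4, 3: 12, 4: 13}
Shortest distance to 4 = 13, path = [0, 2, 3, 4]


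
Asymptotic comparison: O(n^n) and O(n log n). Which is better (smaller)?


linearithmic grows slower than n^n
O(n log n) is asymptotically smaller; O(n^n) grows faster


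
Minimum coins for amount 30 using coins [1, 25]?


dp[0]=0; dp[i]=1+min(dp[i-c] for c in coins)
...dp[25]=1, dp[26]=2, dp[27]=3, dp[28]=4, dp[29]=5, dp[30]=6
Minimum coins for 30 = 6


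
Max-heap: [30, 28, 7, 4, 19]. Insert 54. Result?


Append 54: [30, 28, 7, 4, 19, 54]
Bubble up: swap idx 5(54) with idx 2(7); swap idx 2(54) with idx 0(30)
Result: [54, 28, 30, 4, 19, 7]


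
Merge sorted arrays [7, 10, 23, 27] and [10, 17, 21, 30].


Compare heads, take smaller each step.
Merged: [7, 10, 10, 17, 21, 23, 27, 30]


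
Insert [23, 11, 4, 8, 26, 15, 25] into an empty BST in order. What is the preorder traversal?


Root = 23; build tree by BST insertion.
Preorder traversal: [23, 11, 4, 8, 15, 26, 25]


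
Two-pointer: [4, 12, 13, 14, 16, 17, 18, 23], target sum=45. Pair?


Two pointers: lo=0, hi=7
No pair sums to 45


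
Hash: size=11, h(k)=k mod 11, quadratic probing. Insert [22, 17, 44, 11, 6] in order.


Insertions: 22->slot 0; 17->slot 6; 44->slot 1; 11->slot 4; 6->slot 7
Table: [22, 44, None, None, 11, None, 17, 6, None, None, None]


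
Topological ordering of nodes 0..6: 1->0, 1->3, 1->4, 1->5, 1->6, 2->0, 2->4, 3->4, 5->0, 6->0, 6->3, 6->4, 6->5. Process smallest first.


Kahn's algorithm, process smallest node first
Order: [1, 2, 6, 3, 4, 5, 0]


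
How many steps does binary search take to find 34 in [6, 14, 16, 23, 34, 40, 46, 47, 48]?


Search for 34:
[0,8] mid=4 arr[4]=34
Total: 1 comparisons


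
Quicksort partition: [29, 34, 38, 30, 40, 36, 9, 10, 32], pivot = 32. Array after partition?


Elements <= 32 go left of pivot.
Result: [29, 30, 9, 10, 32, 36, 38, 34, 40], pivot at index 4


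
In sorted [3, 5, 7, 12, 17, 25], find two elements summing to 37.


Two pointers: lo=0, hi=5
Found pair: (12, 25) summing to 37


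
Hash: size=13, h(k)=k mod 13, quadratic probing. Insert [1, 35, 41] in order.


Insertions: 1->slot 1; 35->slot 9; 41->slot 2
Table: [None, 1, 41, None, None, None, None, None, None, 35, None, None, None]


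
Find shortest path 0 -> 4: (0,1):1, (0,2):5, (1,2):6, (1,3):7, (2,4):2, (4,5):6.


Dijkstra from 0:
Distances: {0: 0, 1: 1, 2: 5, 3: 8, 4: 7, 5: 13}
Shortest distance to 4 = 7, path = [0, 2, 4]


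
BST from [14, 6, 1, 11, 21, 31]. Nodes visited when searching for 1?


BST root = 14
Search for 1: compare at each node
Path: [14, 6, 1]


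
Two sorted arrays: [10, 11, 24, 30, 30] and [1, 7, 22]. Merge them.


Compare heads, take smaller each step.
Merged: [1, 7, 10, 11, 22, 24, 30, 30]


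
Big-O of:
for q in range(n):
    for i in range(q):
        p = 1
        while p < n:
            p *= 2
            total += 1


Per nesting level: O(n) * O(n) [triangular over q] * O(log n) = O(n^2 log n)
Complexity: O(n^2 log n)


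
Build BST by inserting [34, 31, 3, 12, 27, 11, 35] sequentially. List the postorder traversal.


Root = 34; build tree by BST insertion.
Postorder traversal: [11, 27, 12, 3, 31, 35, 34]


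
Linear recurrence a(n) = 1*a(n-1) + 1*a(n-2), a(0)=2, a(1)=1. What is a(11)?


Build bottom-up:
...a(9)=76, a(10)=123, a(11)=1*123+1*76=199


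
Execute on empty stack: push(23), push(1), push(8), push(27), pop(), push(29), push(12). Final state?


push(23) -> [23]
push(1) -> [23, 1]
push(8) -> [23, 1, 8]
push(27) -> [23, 1, 8, 27]
pop() returns 27 -> [23, 1, 8]
push(29) -> [23, 1, 8, 29]
push(12) -> [23, 1, 8, 29, 12]
Final stack (bottom to top): [23, 1, 8, 29, 12]


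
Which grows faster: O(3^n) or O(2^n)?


exponential grows slower than exponential (base 3)
O(2^n) is asymptotically smaller; O(3^n) grows faster


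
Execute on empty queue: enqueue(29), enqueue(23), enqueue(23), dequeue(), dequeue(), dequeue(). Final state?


enqueue(29) -> [29]
enqueue(23) -> [29, 23]
enqueue(23) -> [29, 23, 23]
dequeue() returns 29 -> [23, 23]
dequeue() returns 23 -> [23]
dequeue() returns 23 -> []
Final queue (front to back): []


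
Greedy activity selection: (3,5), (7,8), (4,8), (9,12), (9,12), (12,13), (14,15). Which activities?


Greedy: pick earliest-ending, then skip overlaps.
Selected (5 activities): [(3, 5), (7, 8), (9, 12), (12, 13), (14, 15)]


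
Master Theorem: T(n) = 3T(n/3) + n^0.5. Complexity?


a=3, b=3, c=0.5. log_3(3)=1 > c=0.5. Case 1: O(n^log_b(a)) = O(n)
Complexity: O(n)


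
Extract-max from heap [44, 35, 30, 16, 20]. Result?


Max = 44
Replace root with last, heapify down
Resulting heap: [35, 20, 30, 16]


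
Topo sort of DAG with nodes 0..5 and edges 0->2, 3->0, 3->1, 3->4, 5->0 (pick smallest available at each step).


Kahn's algorithm, process smallest node first
Order: [3, 1, 4, 5, 0, 2]


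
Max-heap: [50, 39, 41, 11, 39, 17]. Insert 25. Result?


Append 25: [50, 39, 41, 11, 39, 17, 25]
Bubble up: no swaps needed
Result: [50, 39, 41, 11, 39, 17, 25]


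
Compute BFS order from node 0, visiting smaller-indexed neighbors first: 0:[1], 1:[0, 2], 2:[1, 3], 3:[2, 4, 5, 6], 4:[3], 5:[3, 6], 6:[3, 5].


BFS queue: start with [0]
Visit order: [0, 1, 2, 3, 4, 5, 6]


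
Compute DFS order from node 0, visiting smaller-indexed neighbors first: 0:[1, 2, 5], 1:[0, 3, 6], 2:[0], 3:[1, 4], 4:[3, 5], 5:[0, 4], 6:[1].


DFS stack-based: start with [0]
Visit order: [0, 1, 3, 4, 5, 6, 2]


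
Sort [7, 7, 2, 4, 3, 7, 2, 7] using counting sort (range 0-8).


Count array: [0, 0, 2, 1, 1, 0, 0, 4, 0]
Reconstruct: [2, 2, 3, 4, 7, 7, 7, 7]


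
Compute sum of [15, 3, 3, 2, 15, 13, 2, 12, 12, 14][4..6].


Prefix sums: [0, 15, 18, 21, 23, 38, 51, 53, 65, 77, 91]
Sum[4..6] = prefix[7] - prefix[4] = 53 - 23 = 30


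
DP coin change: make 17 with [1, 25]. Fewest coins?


dp[0]=0; dp[i]=1+min(dp[i-c] for c in coins)
...dp[12]=12, dp[13]=13, dp[14]=14, dp[15]=15, dp[16]=16, dp[17]=17
Minimum coins for 17 = 17


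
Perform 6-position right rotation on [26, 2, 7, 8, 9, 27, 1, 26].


Right rotate by 6: [7, 8, 9, 27, 1, 26, 26, 2]


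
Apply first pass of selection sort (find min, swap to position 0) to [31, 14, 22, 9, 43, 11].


After one pass: [9, 14, 22, 31, 43, 11]


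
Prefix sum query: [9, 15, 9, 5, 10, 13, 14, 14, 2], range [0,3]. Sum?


Prefix sums: [0, 9, 24, 33, 38, 48, 61, 75, 89, 91]
Sum[0..3] = prefix[4] - prefix[0] = 38 - 0 = 38


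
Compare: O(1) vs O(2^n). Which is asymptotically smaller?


constant grows slower than exponential
O(1) is asymptotically smaller; O(2^n) grows faster


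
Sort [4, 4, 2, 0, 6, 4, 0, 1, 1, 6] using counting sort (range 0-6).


Count array: [2, 2, 1, 0, 3, 0, 2]
Reconstruct: [0, 0, 1, 1, 2, 4, 4, 4, 6, 6]


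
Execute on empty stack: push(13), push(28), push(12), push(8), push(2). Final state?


push(13) -> [13]
push(28) -> [13, 28]
push(12) -> [13, 28, 12]
push(8) -> [13, 28, 12, 8]
push(2) -> [13, 28, 12, 8, 2]
Final stack (bottom to top): [13, 28, 12, 8, 2]


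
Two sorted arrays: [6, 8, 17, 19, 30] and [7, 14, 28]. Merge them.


Compare heads, take smaller each step.
Merged: [6, 7, 8, 14, 17, 19, 28, 30]


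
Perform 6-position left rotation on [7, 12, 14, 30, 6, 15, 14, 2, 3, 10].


Left rotate by 6: [14, 2, 3, 10, 7, 12, 14, 30, 6, 15]


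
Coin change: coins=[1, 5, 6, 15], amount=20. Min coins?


dp[0]=0; dp[i]=1+min(dp[i-c] for c in coins)
...dp[15]=1, dp[16]=2, dp[17]=3, dp[18]=3, dp[19]=4, dp[20]=2
Minimum coins for 20 = 2


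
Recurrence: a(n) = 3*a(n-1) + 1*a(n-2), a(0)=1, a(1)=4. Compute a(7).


Build bottom-up:
...a(5)=469, a(6)=1549, a(7)=3*1549+1*469=5116


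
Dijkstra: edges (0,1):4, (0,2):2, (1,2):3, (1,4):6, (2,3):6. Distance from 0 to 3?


Dijkstra from 0:
Distances: {0: 0, 1: 4, 2: 2, 3: 8, 4: 10}
Shortest distance to 3 = 8, path = [0, 2, 3]


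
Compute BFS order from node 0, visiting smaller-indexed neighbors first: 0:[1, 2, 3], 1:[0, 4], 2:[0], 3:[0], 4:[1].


BFS queue: start with [0]
Visit order: [0, 1, 2, 3, 4]


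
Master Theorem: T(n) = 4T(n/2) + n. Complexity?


a=4, b=2, c=1. log_2(4)=2 > c=1. Case 1: O(n^log_b(a)) = O(n^2)
Complexity: O(n^2)


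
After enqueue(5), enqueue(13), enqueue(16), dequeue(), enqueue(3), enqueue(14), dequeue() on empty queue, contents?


enqueue(5) -> [5]
enqueue(13) -> [5, 13]
enqueue(16) -> [5, 13, 16]
dequeue() returns 5 -> [13, 16]
enqueue(3) -> [13, 16, 3]
enqueue(14) -> [13, 16, 3, 14]
dequeue() returns 13 -> [16, 3, 14]
Final queue (front to back): [16, 3, 14]


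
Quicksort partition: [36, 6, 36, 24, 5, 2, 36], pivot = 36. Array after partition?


Elements <= 36 go left of pivot.
Result: [36, 6, 36, 24, 5, 2, 36], pivot at index 6


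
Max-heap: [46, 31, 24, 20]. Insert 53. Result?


Append 53: [46, 31, 24, 20, 53]
Bubble up: swap idx 4(53) with idx 1(31); swap idx 1(53) with idx 0(46)
Result: [53, 46, 24, 20, 31]


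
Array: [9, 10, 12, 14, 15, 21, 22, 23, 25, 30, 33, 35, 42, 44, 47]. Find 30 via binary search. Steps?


Search for 30:
[0,14] mid=7 arr[7]=23
[8,14] mid=11 arr[11]=35
[8,10] mid=9 arr[9]=30
Total: 3 comparisons


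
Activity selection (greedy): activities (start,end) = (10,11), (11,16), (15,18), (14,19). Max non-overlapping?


Greedy: pick earliest-ending, then skip overlaps.
Selected (2 activities): [(10, 11), (11, 16)]


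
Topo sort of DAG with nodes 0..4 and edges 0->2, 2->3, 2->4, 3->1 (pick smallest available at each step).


Kahn's algorithm, process smallest node first
Order: [0, 2, 3, 1, 4]


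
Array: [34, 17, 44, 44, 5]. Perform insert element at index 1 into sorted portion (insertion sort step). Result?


After one pass: [17, 34, 44, 44, 5]


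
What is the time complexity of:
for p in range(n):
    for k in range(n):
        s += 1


Per nesting level: O(n) * O(n) = O(n^2)
Complexity: O(n^2)


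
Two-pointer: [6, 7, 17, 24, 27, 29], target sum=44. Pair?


Two pointers: lo=0, hi=5
Found pair: (17, 27) summing to 44


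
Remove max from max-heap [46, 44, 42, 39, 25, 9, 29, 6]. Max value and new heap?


Max = 46
Replace root with last, heapify down
Resulting heap: [44, 39, 42, 6, 25, 9, 29]


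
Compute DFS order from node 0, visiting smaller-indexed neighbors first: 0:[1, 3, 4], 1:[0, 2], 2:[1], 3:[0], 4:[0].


DFS stack-based: start with [0]
Visit order: [0, 1, 2, 3, 4]


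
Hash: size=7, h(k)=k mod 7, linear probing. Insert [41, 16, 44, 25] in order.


Insertions: 41->slot 6; 16->slot 2; 44->slot 3; 25->slot 4
Table: [None, None, 16, 44, 25, None, 41]


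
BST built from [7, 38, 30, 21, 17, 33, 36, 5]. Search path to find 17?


BST root = 7
Search for 17: compare at each node
Path: [7, 38, 30, 21, 17]


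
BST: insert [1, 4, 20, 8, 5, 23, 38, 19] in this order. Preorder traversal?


Root = 1; build tree by BST insertion.
Preorder traversal: [1, 4, 20, 8, 5, 19, 23, 38]


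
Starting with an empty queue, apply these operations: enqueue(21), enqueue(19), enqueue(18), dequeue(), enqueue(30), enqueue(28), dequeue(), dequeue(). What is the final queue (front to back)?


enqueue(21) -> [21]
enqueue(19) -> [21, 19]
enqueue(18) -> [21, 19, 18]
dequeue() returns 21 -> [19, 18]
enqueue(30) -> [19, 18, 30]
enqueue(28) -> [19, 18, 30, 28]
dequeue() returns 19 -> [18, 30, 28]
dequeue() returns 18 -> [30, 28]
Final queue (front to back): [30, 28]


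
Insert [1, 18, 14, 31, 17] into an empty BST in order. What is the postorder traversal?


Root = 1; build tree by BST insertion.
Postorder traversal: [17, 14, 31, 18, 1]


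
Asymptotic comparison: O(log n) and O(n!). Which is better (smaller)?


logarithmic grows slower than factorial
O(log n) is asymptotically smaller; O(n!) grows faster


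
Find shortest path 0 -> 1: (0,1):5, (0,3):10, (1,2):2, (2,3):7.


Dijkstra from 0:
Distances: {0: 0, 1: 5, 2: 7, 3: 10}
Shortest distance to 1 = 5, path = [0, 1]


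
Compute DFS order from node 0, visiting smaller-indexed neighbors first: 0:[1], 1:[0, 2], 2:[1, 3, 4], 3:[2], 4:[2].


DFS stack-based: start with [0]
Visit order: [0, 1, 2, 3, 4]


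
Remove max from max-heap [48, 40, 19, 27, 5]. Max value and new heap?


Max = 48
Replace root with last, heapify down
Resulting heap: [40, 27, 19, 5]


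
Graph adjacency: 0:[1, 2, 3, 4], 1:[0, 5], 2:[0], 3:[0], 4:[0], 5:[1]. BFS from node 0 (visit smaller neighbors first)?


BFS queue: start with [0]
Visit order: [0, 1, 2, 3, 4, 5]


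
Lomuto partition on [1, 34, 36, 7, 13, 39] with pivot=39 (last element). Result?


Elements <= 39 go left of pivot.
Result: [1, 34, 36, 7, 13, 39], pivot at index 5


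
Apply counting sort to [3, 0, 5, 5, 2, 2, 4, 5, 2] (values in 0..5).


Count array: [1, 0, 3, 1, 1, 3]
Reconstruct: [0, 2, 2, 2, 3, 4, 5, 5, 5]


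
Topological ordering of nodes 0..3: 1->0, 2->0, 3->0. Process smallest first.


Kahn's algorithm, process smallest node first
Order: [1, 2, 3, 0]


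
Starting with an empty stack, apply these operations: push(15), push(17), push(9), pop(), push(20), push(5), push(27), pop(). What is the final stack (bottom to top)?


push(15) -> [15]
push(17) -> [15, 17]
push(9) -> [15, 17, 9]
pop() returns 9 -> [15, 17]
push(20) -> [15, 17, 20]
push(5) -> [15, 17, 20, 5]
push(27) -> [15, 17, 20, 5, 27]
pop() returns 27 -> [15, 17, 20, 5]
Final stack (bottom to top): [15, 17, 20, 5]


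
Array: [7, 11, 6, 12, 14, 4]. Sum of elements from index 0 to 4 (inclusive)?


Prefix sums: [0, 7, 18, 24, 36, 50, 54]
Sum[0..4] = prefix[5] - prefix[0] = 50 - 0 = 50


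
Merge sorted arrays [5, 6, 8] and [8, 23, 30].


Compare heads, take smaller each step.
Merged: [5, 6, 8, 8, 23, 30]


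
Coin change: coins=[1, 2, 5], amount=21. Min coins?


dp[0]=0; dp[i]=1+min(dp[i-c] for c in coins)
...dp[16]=4, dp[17]=4, dp[18]=5, dp[19]=5, dp[20]=4, dp[21]=5
Minimum coins for 21 = 5


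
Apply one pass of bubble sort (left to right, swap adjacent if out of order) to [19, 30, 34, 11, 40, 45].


After one pass: [19, 30, 11, 34, 40, 45]


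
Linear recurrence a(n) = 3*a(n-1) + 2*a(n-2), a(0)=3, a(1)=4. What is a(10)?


Build bottom-up:
...a(8)=35694, a(9)=127126, a(10)=3*127126+2*35694=452766


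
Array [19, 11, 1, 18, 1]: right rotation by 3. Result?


Right rotate by 3: [1, 18, 1, 19, 11]


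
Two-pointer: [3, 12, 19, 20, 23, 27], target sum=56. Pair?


Two pointers: lo=0, hi=5
No pair sums to 56


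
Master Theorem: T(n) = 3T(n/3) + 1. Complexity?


a=3, b=3, c=0. log_3(3)=1 > c=0. Case 1: O(n^log_b(a)) = O(n)
Complexity: O(n)


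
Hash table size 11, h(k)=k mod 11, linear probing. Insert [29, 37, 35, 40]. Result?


Insertions: 29->slot 7; 37->slot 4; 35->slot 2; 40->slot 8
Table: [None, None, 35, None, 37, None, None, 29, 40, None, None]


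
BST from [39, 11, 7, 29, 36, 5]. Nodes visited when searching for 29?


BST root = 39
Search for 29: compare at each node
Path: [39, 11, 29]


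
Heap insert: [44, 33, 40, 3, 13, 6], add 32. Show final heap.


Append 32: [44, 33, 40, 3, 13, 6, 32]
Bubble up: no swaps needed
Result: [44, 33, 40, 3, 13, 6, 32]


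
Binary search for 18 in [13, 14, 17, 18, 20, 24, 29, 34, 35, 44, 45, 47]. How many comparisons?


Search for 18:
[0,11] mid=5 arr[5]=24
[0,4] mid=2 arr[2]=17
[3,4] mid=3 arr[3]=18
Total: 3 comparisons


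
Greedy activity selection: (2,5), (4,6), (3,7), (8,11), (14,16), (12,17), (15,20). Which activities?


Greedy: pick earliest-ending, then skip overlaps.
Selected (3 activities): [(2, 5), (8, 11), (14, 16)]


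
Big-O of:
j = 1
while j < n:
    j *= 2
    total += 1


Per nesting level: O(log n) = O(log n)
Complexity: O(log n)


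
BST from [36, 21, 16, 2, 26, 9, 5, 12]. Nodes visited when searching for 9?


BST root = 36
Search for 9: compare at each node
Path: [36, 21, 16, 2, 9]


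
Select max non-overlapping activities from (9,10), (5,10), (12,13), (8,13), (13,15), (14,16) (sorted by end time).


Greedy: pick earliest-ending, then skip overlaps.
Selected (3 activities): [(9, 10), (12, 13), (13, 15)]


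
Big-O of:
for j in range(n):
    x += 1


Per nesting level: O(n) = O(n)
Complexity: O(n)


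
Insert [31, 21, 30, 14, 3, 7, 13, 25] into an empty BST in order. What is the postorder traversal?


Root = 31; build tree by BST insertion.
Postorder traversal: [13, 7, 3, 14, 25, 30, 21, 31]


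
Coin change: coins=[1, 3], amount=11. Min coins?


dp[0]=0; dp[i]=1+min(dp[i-c] for c in coins)
...dp[6]=2, dp[7]=3, dp[8]=4, dp[9]=3, dp[10]=4, dp[11]=5
Minimum coins for 11 = 5


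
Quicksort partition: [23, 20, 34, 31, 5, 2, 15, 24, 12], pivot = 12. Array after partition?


Elements <= 12 go left of pivot.
Result: [5, 2, 12, 31, 23, 20, 15, 24, 34], pivot at index 2


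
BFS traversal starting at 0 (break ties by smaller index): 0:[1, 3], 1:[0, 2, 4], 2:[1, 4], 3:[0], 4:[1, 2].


BFS queue: start with [0]
Visit order: [0, 1, 3, 2, 4]


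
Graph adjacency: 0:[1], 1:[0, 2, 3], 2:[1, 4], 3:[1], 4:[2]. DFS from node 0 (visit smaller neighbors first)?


DFS stack-based: start with [0]
Visit order: [0, 1, 2, 4, 3]


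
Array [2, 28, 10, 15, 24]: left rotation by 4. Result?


Left rotate by 4: [24, 2, 28, 10, 15]


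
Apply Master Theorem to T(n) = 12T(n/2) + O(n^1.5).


a=12, b=2, c=1.5. log_2(12)=3.585 > c=1.5. Case 1: O(n^log_b(a)) = O(n^3.585)
Complexity: O(n^3.585)


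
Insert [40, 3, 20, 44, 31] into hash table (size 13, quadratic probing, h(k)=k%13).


Insertions: 40->slot 1; 3->slot 3; 20->slot 7; 44->slot 5; 31->slot 6
Table: [None, 40, None, 3, None, 44, 31, 20, None, None, None, None, None]


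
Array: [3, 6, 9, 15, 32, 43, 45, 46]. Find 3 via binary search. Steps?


Search for 3:
[0,7] mid=3 arr[3]=15
[0,2] mid=1 arr[1]=6
[0,0] mid=0 arr[0]=3
Total: 3 comparisons


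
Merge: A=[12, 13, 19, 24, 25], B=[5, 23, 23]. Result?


Compare heads, take smaller each step.
Merged: [5, 12, 13, 19, 23, 23, 24, 25]


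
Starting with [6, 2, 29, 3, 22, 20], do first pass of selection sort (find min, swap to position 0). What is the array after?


After one pass: [2, 6, 29, 3, 22, 20]


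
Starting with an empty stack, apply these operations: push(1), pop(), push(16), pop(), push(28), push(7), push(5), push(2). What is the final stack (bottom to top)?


push(1) -> [1]
pop() returns 1 -> []
push(16) -> [16]
pop() returns 16 -> []
push(28) -> [28]
push(7) -> [28, 7]
push(5) -> [28, 7, 5]
push(2) -> [28, 7, 5, 2]
Final stack (bottom to top): [28, 7, 5, 2]


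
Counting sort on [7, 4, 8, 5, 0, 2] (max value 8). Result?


Count array: [1, 0, 1, 0, 1, 1, 0, 1, 1]
Reconstruct: [0, 2, 4, 5, 7, 8]


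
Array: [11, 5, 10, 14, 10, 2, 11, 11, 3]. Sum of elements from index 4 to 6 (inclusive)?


Prefix sums: [0, 11, 16, 26, 40, 50, 52, 63, 74, 77]
Sum[4..6] = prefix[7] - prefix[4] = 63 - 40 = 23


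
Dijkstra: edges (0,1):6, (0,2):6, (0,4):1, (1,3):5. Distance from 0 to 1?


Dijkstra from 0:
Distances: {0: 0, 1: 6, 2: 6, 3: 11, 4: 1}
Shortest distance to 1 = 6, path = [0, 1]


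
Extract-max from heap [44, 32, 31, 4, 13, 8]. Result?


Max = 44
Replace root with last, heapify down
Resulting heap: [32, 13, 31, 4, 8]


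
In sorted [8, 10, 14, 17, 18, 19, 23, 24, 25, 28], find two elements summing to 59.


Two pointers: lo=0, hi=9
No pair sums to 59


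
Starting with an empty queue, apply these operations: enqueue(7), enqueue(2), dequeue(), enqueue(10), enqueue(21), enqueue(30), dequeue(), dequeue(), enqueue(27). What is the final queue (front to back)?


enqueue(7) -> [7]
enqueue(2) -> [7, 2]
dequeue() returns 7 -> [2]
enqueue(10) -> [2, 10]
enqueue(21) -> [2, 10, 21]
enqueue(30) -> [2, 10, 21, 30]
dequeue() returns 2 -> [10, 21, 30]
dequeue() returns 10 -> [21, 30]
enqueue(27) -> [21, 30, 27]
Final queue (front to back): [21, 30, 27]


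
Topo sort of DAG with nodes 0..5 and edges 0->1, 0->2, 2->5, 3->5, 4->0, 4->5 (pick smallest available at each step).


Kahn's algorithm, process smallest node first
Order: [3, 4, 0, 1, 2, 5]


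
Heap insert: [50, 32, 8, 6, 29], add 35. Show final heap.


Append 35: [50, 32, 8, 6, 29, 35]
Bubble up: swap idx 5(35) with idx 2(8)
Result: [50, 32, 35, 6, 29, 8]


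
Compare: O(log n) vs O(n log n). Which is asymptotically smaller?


logarithmic grows slower than linearithmic
O(log n) is asymptotically smaller; O(n log n) grows faster


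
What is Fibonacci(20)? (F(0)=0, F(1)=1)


F(n)=F(n-1)+F(n-2)
...F(18)=2584, F(19)=4181, F(20)=6765


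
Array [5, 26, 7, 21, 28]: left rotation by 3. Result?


Left rotate by 3: [21, 28, 5, 26, 7]


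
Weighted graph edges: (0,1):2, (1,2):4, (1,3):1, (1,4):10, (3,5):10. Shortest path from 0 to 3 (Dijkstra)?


Dijkstra from 0:
Distances: {0: 0, 1: 2, 2: 6, 3: 3, 4: 12, 5: 13}
Shortest distance to 3 = 3, path = [0, 1, 3]


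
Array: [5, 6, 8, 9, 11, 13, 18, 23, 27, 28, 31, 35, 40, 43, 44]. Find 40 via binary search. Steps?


Search for 40:
[0,14] mid=7 arr[7]=23
[8,14] mid=11 arr[11]=35
[12,14] mid=13 arr[13]=43
[12,12] mid=12 arr[12]=40
Total: 4 comparisons


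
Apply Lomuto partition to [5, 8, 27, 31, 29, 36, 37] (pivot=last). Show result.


Elements <= 37 go left of pivot.
Result: [5, 8, 27, 31, 29, 36, 37], pivot at index 6


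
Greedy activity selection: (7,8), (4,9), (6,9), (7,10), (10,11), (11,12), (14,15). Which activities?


Greedy: pick earliest-ending, then skip overlaps.
Selected (4 activities): [(7, 8), (10, 11), (11, 12), (14, 15)]


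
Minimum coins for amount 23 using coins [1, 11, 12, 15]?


dp[0]=0; dp[i]=1+min(dp[i-c] for c in coins)
...dp[18]=4, dp[19]=5, dp[20]=6, dp[21]=7, dp[22]=2, dp[23]=2
Minimum coins for 23 = 2


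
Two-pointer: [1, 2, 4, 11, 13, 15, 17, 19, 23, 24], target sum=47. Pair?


Two pointers: lo=0, hi=9
Found pair: (23, 24) summing to 47


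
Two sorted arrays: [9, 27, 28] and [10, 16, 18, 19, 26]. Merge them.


Compare heads, take smaller each step.
Merged: [9, 10, 16, 18, 19, 26, 27, 28]


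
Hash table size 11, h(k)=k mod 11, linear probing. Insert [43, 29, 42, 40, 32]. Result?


Insertions: 43->slot 10; 29->slot 7; 42->slot 9; 40->slot 8; 32->slot 0
Table: [32, None, None, None, None, None, None, 29, 40, 42, 43]


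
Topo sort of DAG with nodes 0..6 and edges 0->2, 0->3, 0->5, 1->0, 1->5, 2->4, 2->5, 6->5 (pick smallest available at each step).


Kahn's algorithm, process smallest node first
Order: [1, 0, 2, 3, 4, 6, 5]


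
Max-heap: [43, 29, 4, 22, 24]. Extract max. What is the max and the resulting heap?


Max = 43
Replace root with last, heapify down
Resulting heap: [29, 24, 4, 22]


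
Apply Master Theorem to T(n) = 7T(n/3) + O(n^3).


a=7, b=3, c=3. log_3(7)=1.771 < c=3. Case 3: O(n^c) = O(n^3)
Complexity: O(n^3)


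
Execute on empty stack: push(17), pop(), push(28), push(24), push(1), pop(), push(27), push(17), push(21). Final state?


push(17) -> [17]
pop() returns 17 -> []
push(28) -> [28]
push(24) -> [28, 24]
push(1) -> [28, 24, 1]
pop() returns 1 -> [28, 24]
push(27) -> [28, 24, 27]
push(17) -> [28, 24, 27, 17]
push(21) -> [28, 24, 27, 17, 21]
Final stack (bottom to top): [28, 24, 27, 17, 21]


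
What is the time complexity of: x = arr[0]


Analysis: constant-time operation, no loop
Complexity: O(1)


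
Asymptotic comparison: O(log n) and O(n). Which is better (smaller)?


logarithmic grows slower than linear
O(log n) is asymptotically smaller; O(n) grows faster


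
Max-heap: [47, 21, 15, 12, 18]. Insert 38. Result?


Append 38: [47, 21, 15, 12, 18, 38]
Bubble up: swap idx 5(38) with idx 2(15)
Result: [47, 21, 38, 12, 18, 15]


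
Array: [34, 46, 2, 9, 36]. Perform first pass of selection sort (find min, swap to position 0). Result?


After one pass: [2, 46, 34, 9, 36]


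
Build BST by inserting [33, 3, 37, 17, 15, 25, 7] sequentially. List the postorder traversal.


Root = 33; build tree by BST insertion.
Postorder traversal: [7, 15, 25, 17, 3, 37, 33]


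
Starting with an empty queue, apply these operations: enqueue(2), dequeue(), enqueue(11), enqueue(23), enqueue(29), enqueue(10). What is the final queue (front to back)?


enqueue(2) -> [2]
dequeue() returns 2 -> []
enqueue(11) -> [11]
enqueue(23) -> [11, 23]
enqueue(29) -> [11, 23, 29]
enqueue(10) -> [11, 23, 29, 10]
Final queue (front to back): [11, 23, 29, 10]


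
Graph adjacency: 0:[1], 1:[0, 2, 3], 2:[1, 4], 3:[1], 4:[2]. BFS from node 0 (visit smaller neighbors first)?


BFS queue: start with [0]
Visit order: [0, 1, 2, 3, 4]


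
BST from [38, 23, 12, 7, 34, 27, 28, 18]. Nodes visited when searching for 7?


BST root = 38
Search for 7: compare at each node
Path: [38, 23, 12, 7]


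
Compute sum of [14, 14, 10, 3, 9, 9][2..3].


Prefix sums: [0, 14, 28, 38, 41, 50, 59]
Sum[2..3] = prefix[4] - prefix[2] = 41 - 28 = 13


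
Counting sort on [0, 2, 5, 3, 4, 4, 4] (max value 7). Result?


Count array: [1, 0, 1, 1, 3, 1, 0, 0]
Reconstruct: [0, 2, 3, 4, 4, 4, 5]


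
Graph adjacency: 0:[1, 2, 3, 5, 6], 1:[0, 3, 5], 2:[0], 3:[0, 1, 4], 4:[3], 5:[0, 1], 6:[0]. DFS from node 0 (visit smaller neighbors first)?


DFS stack-based: start with [0]
Visit order: [0, 1, 3, 4, 5, 2, 6]


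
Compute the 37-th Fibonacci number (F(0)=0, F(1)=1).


F(n)=F(n-1)+F(n-2)
...F(35)=9227465, F(36)=14930352, F(37)=24157817


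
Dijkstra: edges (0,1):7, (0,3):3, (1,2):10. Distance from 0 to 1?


Dijkstra from 0:
Distances: {0: 0, 1: 7, 2: 17, 3: 3}
Shortest distance to 1 = 7, path = [0, 1]


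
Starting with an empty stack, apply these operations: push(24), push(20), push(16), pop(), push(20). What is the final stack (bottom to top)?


push(24) -> [24]
push(20) -> [24, 20]
push(16) -> [24, 20, 16]
pop() returns 16 -> [24, 20]
push(20) -> [24, 20, 20]
Final stack (bottom to top): [24, 20, 20]


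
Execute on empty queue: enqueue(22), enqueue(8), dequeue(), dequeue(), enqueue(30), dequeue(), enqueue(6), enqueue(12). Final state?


enqueue(22) -> [22]
enqueue(8) -> [22, 8]
dequeue() returns 22 -> [8]
dequeue() returns 8 -> []
enqueue(30) -> [30]
dequeue() returns 30 -> []
enqueue(6) -> [6]
enqueue(12) -> [6, 12]
Final queue (front to back): [6, 12]


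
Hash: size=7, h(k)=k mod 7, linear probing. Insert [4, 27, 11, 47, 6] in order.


Insertions: 4->slot 4; 27->slot 6; 11->slot 5; 47->slot 0; 6->slot 1
Table: [47, 6, None, None, 4, 11, 27]


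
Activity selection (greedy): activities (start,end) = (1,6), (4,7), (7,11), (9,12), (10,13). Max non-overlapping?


Greedy: pick earliest-ending, then skip overlaps.
Selected (2 activities): [(1, 6), (7, 11)]


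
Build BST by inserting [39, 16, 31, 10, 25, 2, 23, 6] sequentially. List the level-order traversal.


Root = 39; build tree by BST insertion.
Level-Order traversal: [39, 16, 10, 31, 2, 25, 6, 23]


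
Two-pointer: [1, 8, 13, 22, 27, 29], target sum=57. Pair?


Two pointers: lo=0, hi=5
No pair sums to 57


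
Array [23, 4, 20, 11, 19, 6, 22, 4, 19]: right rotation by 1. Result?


Right rotate by 1: [19, 23, 4, 20, 11, 19, 6, 22, 4]


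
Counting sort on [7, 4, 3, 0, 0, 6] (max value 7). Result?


Count array: [2, 0, 0, 1, 1, 0, 1, 1]
Reconstruct: [0, 0, 3, 4, 6, 7]


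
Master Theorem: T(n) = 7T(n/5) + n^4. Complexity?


a=7, b=5, c=4. log_5(7)=1.209 < c=4. Case 3: O(n^c) = O(n^4)
Complexity: O(n^4)


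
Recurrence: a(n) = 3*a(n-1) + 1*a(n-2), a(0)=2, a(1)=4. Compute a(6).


Build bottom-up:
...a(4)=152, a(5)=502, a(6)=3*502+1*152=1658


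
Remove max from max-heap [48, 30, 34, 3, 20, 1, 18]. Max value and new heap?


Max = 48
Replace root with last, heapify down
Resulting heap: [34, 30, 18, 3, 20, 1]


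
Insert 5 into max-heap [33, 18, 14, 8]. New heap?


Append 5: [33, 18, 14, 8, 5]
Bubble up: no swaps needed
Result: [33, 18, 14, 8, 5]


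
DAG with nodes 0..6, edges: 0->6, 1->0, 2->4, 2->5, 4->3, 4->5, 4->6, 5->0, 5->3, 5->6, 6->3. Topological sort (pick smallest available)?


Kahn's algorithm, process smallest node first
Order: [1, 2, 4, 5, 0, 6, 3]


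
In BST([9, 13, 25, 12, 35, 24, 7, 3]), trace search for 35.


BST root = 9
Search for 35: compare at each node
Path: [9, 13, 25, 35]


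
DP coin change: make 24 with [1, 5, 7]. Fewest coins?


dp[0]=0; dp[i]=1+min(dp[i-c] for c in coins)
...dp[19]=3, dp[20]=4, dp[21]=3, dp[22]=4, dp[23]=5, dp[24]=4
Minimum coins for 24 = 4


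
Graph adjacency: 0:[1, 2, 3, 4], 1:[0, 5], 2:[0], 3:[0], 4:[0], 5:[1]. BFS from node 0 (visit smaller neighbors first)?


BFS queue: start with [0]
Visit order: [0, 1, 2, 3, 4, 5]


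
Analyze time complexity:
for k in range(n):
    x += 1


Per nesting level: O(n) = O(n)
Complexity: O(n)


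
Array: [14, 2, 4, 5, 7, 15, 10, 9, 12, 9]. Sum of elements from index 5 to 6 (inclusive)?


Prefix sums: [0, 14, 16, 20, 25, 32, 47, 57, 66, 78, 87]
Sum[5..6] = prefix[7] - prefix[5] = 57 - 32 = 25


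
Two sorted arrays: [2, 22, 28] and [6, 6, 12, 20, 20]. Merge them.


Compare heads, take smaller each step.
Merged: [2, 6, 6, 12, 20, 20, 22, 28]


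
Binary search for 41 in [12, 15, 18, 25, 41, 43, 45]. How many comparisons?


Search for 41:
[0,6] mid=3 arr[3]=25
[4,6] mid=5 arr[5]=43
[4,4] mid=4 arr[4]=41
Total: 3 comparisons


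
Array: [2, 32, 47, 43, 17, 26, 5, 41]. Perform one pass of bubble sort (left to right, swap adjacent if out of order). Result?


After one pass: [2, 32, 43, 17, 26, 5, 41, 47]


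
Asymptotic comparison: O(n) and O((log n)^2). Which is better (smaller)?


polylogarithmic grows slower than linear
O((log n)^2) is asymptotically smaller; O(n) grows faster


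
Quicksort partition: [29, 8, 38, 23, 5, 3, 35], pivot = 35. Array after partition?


Elements <= 35 go left of pivot.
Result: [29, 8, 23, 5, 3, 35, 38], pivot at index 5


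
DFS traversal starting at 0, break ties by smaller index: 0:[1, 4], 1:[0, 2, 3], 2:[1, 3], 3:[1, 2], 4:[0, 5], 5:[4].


DFS stack-based: start with [0]
Visit order: [0, 1, 2, 3, 4, 5]


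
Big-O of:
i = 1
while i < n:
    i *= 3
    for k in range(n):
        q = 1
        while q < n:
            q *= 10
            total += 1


Per nesting level: O(log n) * O(n) * O(log n) = O(n (log n)^2)
Complexity: O(n (log n)^2)


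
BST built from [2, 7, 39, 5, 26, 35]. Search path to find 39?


BST root = 2
Search for 39: compare at each node
Path: [2, 7, 39]


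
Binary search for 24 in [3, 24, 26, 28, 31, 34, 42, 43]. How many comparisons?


Search for 24:
[0,7] mid=3 arr[3]=28
[0,2] mid=1 arr[1]=24
Total: 2 comparisons


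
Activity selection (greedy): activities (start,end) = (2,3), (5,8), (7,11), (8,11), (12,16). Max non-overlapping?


Greedy: pick earliest-ending, then skip overlaps.
Selected (4 activities): [(2, 3), (5, 8), (8, 11), (12, 16)]


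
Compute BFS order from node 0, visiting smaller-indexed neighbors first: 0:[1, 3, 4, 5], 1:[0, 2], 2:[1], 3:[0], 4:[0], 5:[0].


BFS queue: start with [0]
Visit order: [0, 1, 3, 4, 5, 2]


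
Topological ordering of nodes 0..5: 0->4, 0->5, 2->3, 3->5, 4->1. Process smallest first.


Kahn's algorithm, process smallest node first
Order: [0, 2, 3, 4, 1, 5]


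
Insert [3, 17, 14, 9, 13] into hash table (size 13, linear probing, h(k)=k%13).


Insertions: 3->slot 3; 17->slot 4; 14->slot 1; 9->slot 9; 13->slot 0
Table: [13, 14, None, 3, 17, None, None, None, None, 9, None, None, None]


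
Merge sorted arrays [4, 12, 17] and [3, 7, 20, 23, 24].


Compare heads, take smaller each step.
Merged: [3, 4, 7, 12, 17, 20, 23, 24]
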